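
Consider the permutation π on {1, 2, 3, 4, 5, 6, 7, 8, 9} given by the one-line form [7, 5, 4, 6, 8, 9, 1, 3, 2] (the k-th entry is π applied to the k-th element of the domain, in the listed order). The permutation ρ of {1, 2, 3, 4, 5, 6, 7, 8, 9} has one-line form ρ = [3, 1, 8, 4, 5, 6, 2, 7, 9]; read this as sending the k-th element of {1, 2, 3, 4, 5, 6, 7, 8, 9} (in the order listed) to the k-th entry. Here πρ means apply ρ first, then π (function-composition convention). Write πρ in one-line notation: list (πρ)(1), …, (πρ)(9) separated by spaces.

4 7 3 6 8 9 5 1 2

For each element, apply ρ then π: 1 → 3 → 4; 2 → 1 → 7; 3 → 8 → 3; 4 → 4 → 6; 5 → 5 → 8; 6 → 6 → 9; 7 → 2 → 5; 8 → 7 → 1; 9 → 9 → 2.
Collecting the images, πρ = [4 7 3 6 8 9 5 1 2].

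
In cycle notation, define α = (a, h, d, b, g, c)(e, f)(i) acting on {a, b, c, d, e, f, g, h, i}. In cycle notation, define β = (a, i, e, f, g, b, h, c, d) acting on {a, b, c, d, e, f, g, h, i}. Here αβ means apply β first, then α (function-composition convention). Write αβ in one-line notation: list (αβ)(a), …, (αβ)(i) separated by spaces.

(αβ)(x) = α(β(x)). Computing each image: α(β(a)) = α(i) = i, α(β(b)) = α(h) = d, α(β(c)) = α(d) = b, α(β(d)) = α(a) = h, α(β(e)) = α(f) = e, α(β(f)) = α(g) = c, α(β(g)) = α(b) = g, α(β(h)) = α(c) = a, α(β(i)) = α(e) = f.
Hence αβ = [i d b h e c g a f].

i d b h e c g a f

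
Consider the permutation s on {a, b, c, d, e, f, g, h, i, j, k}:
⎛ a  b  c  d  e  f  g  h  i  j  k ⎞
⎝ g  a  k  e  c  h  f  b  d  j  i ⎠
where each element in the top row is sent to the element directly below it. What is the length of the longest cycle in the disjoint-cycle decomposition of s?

5

Decomposing into disjoint cycles gives (a g f h b)(c k i d e); the longest has length 5.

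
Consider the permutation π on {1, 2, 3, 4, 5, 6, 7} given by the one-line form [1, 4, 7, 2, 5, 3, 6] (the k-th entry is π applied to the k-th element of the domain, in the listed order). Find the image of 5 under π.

5

5 is element number 5 of the domain, and entry number 5 of the one-line form is 5, so π(5) = 5.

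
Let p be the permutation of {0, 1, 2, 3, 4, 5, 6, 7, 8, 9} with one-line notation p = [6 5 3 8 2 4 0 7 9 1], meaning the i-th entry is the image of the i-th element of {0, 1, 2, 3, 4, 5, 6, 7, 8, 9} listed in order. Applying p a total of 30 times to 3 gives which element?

Tracing 3 → 8 → … returns to 3 after 7 steps, so 3 lies in a 7-cycle (1 5 4 2 3 8 9).
Powers repeat with period 7 on this cycle, and 30 mod 7 = 2, so p^30(3) = p^2(3).
Stepping 2 places around the cycle: 3 → 8 → 9.

9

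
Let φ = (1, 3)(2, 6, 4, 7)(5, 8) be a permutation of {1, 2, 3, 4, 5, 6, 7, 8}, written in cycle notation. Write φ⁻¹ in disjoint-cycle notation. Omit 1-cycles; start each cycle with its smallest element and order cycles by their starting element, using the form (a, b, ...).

(1, 3)(2, 7, 4, 6)(5, 8)

The inverse reverses each cycle.
After reversing and putting each cycle's least element first, φ⁻¹ = (1, 3)(2, 7, 4, 6)(5, 8).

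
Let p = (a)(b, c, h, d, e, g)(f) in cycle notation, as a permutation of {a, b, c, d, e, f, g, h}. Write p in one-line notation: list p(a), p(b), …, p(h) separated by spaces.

a c h e g f b d

Reading each image from the cycles: a↦a, b↦c, c↦h, d↦e, e↦g, f↦f, g↦b, h↦d.
Listing these in domain order gives a c h e g f b d.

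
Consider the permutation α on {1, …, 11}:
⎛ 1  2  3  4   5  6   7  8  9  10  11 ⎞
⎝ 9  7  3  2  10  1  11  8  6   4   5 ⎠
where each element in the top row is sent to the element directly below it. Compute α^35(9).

1

Tracing 9 → 6 → … returns to 9 after 3 steps, so 9 lies in a 3-cycle (1 9 6).
On a 3-cycle, α^3 is the identity, so α^35 = α^2 there (35 ≡ 2 mod 3).
Advancing 2 steps from 9: 9 → 6 → 1.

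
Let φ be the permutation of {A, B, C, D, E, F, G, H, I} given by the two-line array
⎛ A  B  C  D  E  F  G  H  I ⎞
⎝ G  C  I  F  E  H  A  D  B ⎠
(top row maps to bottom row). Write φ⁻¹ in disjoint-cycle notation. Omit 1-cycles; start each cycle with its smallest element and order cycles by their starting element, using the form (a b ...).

The cycle decomposition of φ is (A G)(B C I)(D F H).
The inverse reverses every cycle; in canonical form, φ⁻¹ = (A G)(B I C)(D H F).

(A G)(B I C)(D H F)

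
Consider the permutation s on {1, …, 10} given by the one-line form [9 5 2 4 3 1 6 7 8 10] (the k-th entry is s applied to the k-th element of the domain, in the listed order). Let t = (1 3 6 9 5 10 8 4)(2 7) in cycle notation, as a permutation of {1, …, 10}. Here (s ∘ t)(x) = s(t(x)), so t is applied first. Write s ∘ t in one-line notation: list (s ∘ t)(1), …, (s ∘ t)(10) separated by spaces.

(s ∘ t)(x) = s(t(x)). Computing each image: s(t(1)) = s(3) = 2, s(t(2)) = s(7) = 6, s(t(3)) = s(6) = 1, s(t(4)) = s(1) = 9, s(t(5)) = s(10) = 10, s(t(6)) = s(9) = 8, s(t(7)) = s(2) = 5, s(t(8)) = s(4) = 4, s(t(9)) = s(5) = 3, s(t(10)) = s(8) = 7.
Hence s ∘ t = [2 6 1 9 10 8 5 4 3 7].

2 6 1 9 10 8 5 4 3 7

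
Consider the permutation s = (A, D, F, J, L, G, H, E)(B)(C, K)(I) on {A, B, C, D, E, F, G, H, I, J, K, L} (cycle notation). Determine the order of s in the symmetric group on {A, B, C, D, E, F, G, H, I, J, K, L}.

8

The disjoint cycles have lengths 8, 2, 1, 1.
The order of s is the least common multiple of its cycle lengths: lcm(8, 2) = 8.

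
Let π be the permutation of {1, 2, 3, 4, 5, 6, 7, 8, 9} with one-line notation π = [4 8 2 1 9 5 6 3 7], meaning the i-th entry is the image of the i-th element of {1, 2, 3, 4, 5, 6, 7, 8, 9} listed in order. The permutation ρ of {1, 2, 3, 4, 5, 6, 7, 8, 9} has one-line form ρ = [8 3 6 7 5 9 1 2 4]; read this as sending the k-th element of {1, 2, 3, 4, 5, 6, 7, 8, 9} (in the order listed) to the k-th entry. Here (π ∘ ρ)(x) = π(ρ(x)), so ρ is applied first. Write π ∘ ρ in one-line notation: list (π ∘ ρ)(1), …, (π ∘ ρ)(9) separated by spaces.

For each element, apply ρ then π: 1 → 8 → 3; 2 → 3 → 2; 3 → 6 → 5; 4 → 7 → 6; 5 → 5 → 9; 6 → 9 → 7; 7 → 1 → 4; 8 → 2 → 8; 9 → 4 → 1.
So π ∘ ρ in one-line form is 3 2 5 6 9 7 4 8 1.

3 2 5 6 9 7 4 8 1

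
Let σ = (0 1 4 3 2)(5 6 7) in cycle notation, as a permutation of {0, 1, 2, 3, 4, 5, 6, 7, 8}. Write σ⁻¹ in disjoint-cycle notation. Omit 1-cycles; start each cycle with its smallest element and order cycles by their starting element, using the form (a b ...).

(0 2 3 4 1)(5 7 6)

Inverting a permutation written in cycle notation just reverses the order within every cycle.
Reversing each cycle of σ and rotating so the smallest element leads gives (0 2 3 4 1)(5 7 6).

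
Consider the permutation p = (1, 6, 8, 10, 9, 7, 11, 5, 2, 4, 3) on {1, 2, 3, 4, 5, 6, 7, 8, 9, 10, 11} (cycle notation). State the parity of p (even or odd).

even

The cycle lengths are 11.
A cycle of length ℓ contributes ℓ−1 transpositions, so p is a product of 10 transpositions — even.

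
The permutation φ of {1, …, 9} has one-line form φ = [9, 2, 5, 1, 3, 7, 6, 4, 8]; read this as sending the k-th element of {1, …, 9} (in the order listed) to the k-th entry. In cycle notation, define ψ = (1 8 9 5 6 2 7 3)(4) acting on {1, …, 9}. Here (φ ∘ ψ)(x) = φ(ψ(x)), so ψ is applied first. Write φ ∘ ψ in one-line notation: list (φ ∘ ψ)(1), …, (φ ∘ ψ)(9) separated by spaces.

(φ ∘ ψ)(x) = φ(ψ(x)). Computing each image: φ(ψ(1)) = φ(8) = 4, φ(ψ(2)) = φ(7) = 6, φ(ψ(3)) = φ(1) = 9, φ(ψ(4)) = φ(4) = 1, φ(ψ(5)) = φ(6) = 7, φ(ψ(6)) = φ(2) = 2, φ(ψ(7)) = φ(3) = 5, φ(ψ(8)) = φ(9) = 8, φ(ψ(9)) = φ(5) = 3.
Hence φ ∘ ψ = [4 6 9 1 7 2 5 8 3].

4 6 9 1 7 2 5 8 3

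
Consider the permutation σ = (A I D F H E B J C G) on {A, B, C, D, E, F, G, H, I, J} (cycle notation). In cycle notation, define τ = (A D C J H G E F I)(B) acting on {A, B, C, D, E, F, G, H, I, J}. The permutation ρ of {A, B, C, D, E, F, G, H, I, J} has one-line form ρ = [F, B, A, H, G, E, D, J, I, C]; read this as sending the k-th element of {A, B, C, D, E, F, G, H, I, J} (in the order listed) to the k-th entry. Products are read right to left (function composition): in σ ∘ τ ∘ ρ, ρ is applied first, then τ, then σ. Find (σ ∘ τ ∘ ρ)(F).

Apply the permutations in order: ρ(F) = E, then τ(E) = F, then σ(F) = H. So (σ ∘ τ ∘ ρ)(F) = H.

H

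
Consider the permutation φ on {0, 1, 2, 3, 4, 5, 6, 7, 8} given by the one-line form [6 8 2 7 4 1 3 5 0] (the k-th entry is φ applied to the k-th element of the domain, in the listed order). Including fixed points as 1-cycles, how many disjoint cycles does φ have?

3

The cycle decomposition is (0 6 3 7 5 1 8)(2)(4), which has 3 cycles (counting 1-cycles).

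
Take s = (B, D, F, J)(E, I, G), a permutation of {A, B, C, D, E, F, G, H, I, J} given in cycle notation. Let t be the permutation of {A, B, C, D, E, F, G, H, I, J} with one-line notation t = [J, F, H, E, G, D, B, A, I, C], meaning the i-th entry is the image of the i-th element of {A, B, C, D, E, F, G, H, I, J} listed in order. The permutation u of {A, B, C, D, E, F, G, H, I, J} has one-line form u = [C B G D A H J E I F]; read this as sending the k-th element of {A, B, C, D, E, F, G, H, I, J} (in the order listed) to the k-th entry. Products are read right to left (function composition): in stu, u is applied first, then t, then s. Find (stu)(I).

Chase I: u(I) = I; t(I) = I; s(I) = G. Hence (stu)(I) = G.

G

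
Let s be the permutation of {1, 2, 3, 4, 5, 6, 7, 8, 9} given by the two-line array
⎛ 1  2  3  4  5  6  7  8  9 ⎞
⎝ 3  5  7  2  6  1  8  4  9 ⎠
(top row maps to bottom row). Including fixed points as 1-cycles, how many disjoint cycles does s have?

2

The cycle decomposition is (1, 3, 7, 8, 4, 2, 5, 6)(9), which has 2 cycles (counting 1-cycles).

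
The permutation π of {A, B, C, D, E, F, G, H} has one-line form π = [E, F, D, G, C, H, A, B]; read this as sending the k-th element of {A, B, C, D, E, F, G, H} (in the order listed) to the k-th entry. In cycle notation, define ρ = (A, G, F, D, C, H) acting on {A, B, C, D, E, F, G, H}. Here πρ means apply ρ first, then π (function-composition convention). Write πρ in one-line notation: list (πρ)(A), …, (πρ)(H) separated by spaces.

(πρ)(x) = π(ρ(x)). Computing each image: π(ρ(A)) = π(G) = A, π(ρ(B)) = π(B) = F, π(ρ(C)) = π(H) = B, π(ρ(D)) = π(C) = D, π(ρ(E)) = π(E) = C, π(ρ(F)) = π(D) = G, π(ρ(G)) = π(F) = H, π(ρ(H)) = π(A) = E.
Hence πρ = [A F B D C G H E].

A F B D C G H E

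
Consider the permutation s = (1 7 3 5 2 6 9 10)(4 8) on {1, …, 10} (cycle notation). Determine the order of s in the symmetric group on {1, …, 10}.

The disjoint cycles have lengths 8, 2.
Since disjoint cycles commute, ord(s) = lcm(8, 2) = 8.

8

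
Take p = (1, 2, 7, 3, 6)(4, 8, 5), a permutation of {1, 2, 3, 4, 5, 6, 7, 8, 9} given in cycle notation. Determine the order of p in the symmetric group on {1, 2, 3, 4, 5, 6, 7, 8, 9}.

The cycle type of p is (5, 3, 1).
Since disjoint cycles commute, ord(p) = lcm(5, 3) = 15.

15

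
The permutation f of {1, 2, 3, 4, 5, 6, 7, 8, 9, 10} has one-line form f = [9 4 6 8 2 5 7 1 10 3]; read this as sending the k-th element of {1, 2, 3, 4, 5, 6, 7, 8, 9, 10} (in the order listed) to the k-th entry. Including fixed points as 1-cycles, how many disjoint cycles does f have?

The cycle decomposition is (1 9 10 3 6 5 2 4 8)(7), which has 2 cycles (counting 1-cycles).

2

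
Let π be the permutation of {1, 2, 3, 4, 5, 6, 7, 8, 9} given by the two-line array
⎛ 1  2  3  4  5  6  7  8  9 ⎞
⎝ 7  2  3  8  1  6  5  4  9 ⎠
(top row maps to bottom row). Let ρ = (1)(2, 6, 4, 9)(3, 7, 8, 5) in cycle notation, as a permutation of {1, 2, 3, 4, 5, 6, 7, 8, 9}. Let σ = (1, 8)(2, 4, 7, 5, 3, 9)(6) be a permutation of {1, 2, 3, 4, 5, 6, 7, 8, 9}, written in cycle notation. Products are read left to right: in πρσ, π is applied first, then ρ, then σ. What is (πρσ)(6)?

7

Chase 6: π(6) = 6; ρ(6) = 4; σ(4) = 7. Hence (πρσ)(6) = 7.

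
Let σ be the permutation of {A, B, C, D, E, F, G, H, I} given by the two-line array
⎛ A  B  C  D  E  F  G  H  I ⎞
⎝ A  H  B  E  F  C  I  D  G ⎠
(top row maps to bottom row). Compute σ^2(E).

Tracing E → F → … returns to E after 6 steps, so E lies in a 6-cycle (B, H, D, E, F, C).
Advancing 2 steps from E: E → F → C.

C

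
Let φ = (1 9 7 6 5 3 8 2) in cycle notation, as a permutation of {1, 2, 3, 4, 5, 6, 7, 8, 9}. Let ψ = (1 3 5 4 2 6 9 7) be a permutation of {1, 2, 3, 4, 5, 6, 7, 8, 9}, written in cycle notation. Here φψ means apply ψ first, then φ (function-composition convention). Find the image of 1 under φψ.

8

(φψ)(1) = φ(ψ(1)). ψ(1) = 3, then φ(3) = 8. So (φψ)(1) = 8.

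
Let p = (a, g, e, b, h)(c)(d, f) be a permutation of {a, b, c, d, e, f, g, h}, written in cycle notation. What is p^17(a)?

a lies in the 5-cycle (a, g, e, b, h).
Since the cycle has length 5, p^17 acts on it the same as p^2 (17 mod 5 = 2).
Advancing 2 steps from a: a → g → e.

e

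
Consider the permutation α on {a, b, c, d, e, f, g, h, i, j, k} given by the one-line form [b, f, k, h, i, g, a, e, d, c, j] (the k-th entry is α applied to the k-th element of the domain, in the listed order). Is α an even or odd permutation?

even

In disjoint-cycle form the cycle lengths are 4, 4, 3.
A cycle is odd iff its length is even; α has 2 even-length cycles, so sgn(α) = (−1)^2 and α is even.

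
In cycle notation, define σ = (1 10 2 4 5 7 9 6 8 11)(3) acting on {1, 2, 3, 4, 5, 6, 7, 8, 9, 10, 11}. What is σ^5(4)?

8

4 lies in the 10-cycle (1 10 2 4 5 7 9 6 8 11).
Stepping 5 places around the cycle: 4 → 5 → 7 → 9 → 6 → 8.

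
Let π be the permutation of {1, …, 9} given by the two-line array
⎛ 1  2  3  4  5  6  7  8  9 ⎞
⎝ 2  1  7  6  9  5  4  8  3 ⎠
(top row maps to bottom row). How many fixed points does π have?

The fixed points (elements with π(x) = x) are {8}, so there is 1.

1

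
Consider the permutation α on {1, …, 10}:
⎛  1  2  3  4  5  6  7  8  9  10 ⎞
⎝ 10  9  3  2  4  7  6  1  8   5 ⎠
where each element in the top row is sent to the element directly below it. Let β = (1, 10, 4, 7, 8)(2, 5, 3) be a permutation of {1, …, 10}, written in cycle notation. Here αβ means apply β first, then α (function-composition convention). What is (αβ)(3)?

9

β(3) = 2, then α(2) = 9; composing gives (αβ)(3) = 9.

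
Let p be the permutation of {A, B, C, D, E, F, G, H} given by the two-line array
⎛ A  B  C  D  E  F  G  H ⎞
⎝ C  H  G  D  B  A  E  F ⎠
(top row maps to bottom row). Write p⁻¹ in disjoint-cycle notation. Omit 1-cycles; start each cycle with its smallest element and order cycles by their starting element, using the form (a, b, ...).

(A, F, H, B, E, G, C)

The cycle decomposition of p is (A, C, G, E, B, H, F).
The inverse reverses every cycle; in canonical form, p⁻¹ = (A, F, H, B, E, G, C).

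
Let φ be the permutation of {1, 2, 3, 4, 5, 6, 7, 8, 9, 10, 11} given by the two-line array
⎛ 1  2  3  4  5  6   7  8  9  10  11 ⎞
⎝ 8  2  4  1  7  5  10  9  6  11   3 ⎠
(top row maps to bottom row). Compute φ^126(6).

Tracing 6 → 5 → … returns to 6 after 10 steps, so 6 lies in a 10-cycle (1 8 9 6 5 7 10 11 3 4).
On a 10-cycle, φ^10 is the identity, so φ^126 = φ^6 there (126 ≡ 6 mod 10).
Advancing 6 steps from 6: 6 → 5 → 7 → 10 → 11 → 3 → 4.

4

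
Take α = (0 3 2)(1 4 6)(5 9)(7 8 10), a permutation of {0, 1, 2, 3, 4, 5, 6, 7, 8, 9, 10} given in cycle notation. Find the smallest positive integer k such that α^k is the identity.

6

The disjoint cycles have lengths 3, 3, 3, 2.
The order of α is the least common multiple of its cycle lengths: lcm(3, 3, 3, 2) = 6.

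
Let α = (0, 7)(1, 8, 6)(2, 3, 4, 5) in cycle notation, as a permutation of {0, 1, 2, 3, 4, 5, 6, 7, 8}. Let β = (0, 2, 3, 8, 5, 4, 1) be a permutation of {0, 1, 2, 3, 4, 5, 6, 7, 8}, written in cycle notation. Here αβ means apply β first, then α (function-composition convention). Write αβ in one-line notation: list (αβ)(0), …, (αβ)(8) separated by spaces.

3 7 4 6 8 5 1 0 2

Chase each element through β then α: 0 → 2 → 3; 1 → 0 → 7; 2 → 3 → 4; 3 → 8 → 6; 4 → 1 → 8; 5 → 4 → 5; 6 → 6 → 1; 7 → 7 → 0; 8 → 5 → 2.
Collecting the images, αβ = [3 7 4 6 8 5 1 0 2].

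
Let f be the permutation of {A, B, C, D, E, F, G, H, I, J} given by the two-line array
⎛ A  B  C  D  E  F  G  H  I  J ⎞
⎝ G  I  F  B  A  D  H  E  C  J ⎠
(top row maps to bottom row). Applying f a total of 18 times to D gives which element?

C

Tracing D → B → … returns to D after 5 steps, so D lies in a 5-cycle (B, I, C, F, D).
Since the cycle has length 5, f^18 acts on it the same as f^3 (18 mod 5 = 3).
Stepping 3 places around the cycle: D → B → I → C.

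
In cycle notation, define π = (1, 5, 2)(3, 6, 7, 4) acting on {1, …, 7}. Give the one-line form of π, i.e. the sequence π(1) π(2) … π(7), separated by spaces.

5 1 6 3 2 7 4

Each element maps to the next entry in its cycle (wrapping to the front): 1→5, 2→1, 3→6, 4→3, 5→2, 6→7, 7→4.
Listing these in domain order gives 5 1 6 3 2 7 4.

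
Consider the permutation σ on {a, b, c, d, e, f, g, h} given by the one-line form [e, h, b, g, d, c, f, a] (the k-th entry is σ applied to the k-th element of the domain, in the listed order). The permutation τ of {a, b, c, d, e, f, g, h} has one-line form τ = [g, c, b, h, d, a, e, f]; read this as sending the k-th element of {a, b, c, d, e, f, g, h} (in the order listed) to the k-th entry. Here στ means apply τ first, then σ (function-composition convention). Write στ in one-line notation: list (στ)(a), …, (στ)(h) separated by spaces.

f b h a g e d c

(στ)(x) = σ(τ(x)). Computing each image: σ(τ(a)) = σ(g) = f, σ(τ(b)) = σ(c) = b, σ(τ(c)) = σ(b) = h, σ(τ(d)) = σ(h) = a, σ(τ(e)) = σ(d) = g, σ(τ(f)) = σ(a) = e, σ(τ(g)) = σ(e) = d, σ(τ(h)) = σ(f) = c.
Hence στ = [f b h a g e d c].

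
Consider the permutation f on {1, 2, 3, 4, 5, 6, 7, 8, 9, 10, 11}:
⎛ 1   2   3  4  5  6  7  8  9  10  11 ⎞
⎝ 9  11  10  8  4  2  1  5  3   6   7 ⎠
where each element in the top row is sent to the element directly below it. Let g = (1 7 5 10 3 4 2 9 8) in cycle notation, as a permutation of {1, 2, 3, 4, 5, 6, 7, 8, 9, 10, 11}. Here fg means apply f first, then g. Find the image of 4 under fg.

1

f(4) = 8, then g(8) = 1; composing gives (fg)(4) = 1.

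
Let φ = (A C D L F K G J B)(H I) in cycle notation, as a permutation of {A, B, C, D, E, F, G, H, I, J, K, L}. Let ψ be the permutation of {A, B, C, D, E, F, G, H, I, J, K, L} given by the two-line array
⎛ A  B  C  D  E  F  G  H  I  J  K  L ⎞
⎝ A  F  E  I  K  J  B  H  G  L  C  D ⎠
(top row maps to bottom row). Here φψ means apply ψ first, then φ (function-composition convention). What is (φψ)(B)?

(φψ)(B) = φ(ψ(B)). ψ(B) = F, then φ(F) = K. So (φψ)(B) = K.

K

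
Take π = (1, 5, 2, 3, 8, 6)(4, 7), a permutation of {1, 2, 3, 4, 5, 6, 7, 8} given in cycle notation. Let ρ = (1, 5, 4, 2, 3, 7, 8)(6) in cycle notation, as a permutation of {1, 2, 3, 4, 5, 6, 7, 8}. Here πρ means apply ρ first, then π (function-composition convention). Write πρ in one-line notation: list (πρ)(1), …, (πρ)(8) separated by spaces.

Chase each element through ρ then π: 1 → 5 → 2; 2 → 3 → 8; 3 → 7 → 4; 4 → 2 → 3; 5 → 4 → 7; 6 → 6 → 1; 7 → 8 → 6; 8 → 1 → 5.
So πρ in one-line form is 2 8 4 3 7 1 6 5.

2 8 4 3 7 1 6 5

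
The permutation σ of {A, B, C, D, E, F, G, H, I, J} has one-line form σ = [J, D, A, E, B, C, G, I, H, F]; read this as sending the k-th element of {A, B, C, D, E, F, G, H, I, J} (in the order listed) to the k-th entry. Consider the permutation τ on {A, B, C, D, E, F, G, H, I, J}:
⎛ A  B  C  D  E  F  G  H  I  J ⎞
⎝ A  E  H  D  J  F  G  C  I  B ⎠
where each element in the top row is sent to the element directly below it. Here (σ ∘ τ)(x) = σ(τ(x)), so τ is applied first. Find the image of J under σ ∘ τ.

D

τ(J) = B, then σ(B) = D; composing gives (σ ∘ τ)(J) = D.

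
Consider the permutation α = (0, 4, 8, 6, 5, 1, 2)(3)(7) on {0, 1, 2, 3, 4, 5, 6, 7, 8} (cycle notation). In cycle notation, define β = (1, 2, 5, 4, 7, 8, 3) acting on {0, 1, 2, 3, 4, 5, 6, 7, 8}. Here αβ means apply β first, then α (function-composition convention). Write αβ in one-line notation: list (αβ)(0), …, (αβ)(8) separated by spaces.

Chase each element through β then α: 0 → 0 → 4; 1 → 2 → 0; 2 → 5 → 1; 3 → 1 → 2; 4 → 7 → 7; 5 → 4 → 8; 6 → 6 → 5; 7 → 8 → 6; 8 → 3 → 3.
Collecting the images, αβ = [4 0 1 2 7 8 5 6 3].

4 0 1 2 7 8 5 6 3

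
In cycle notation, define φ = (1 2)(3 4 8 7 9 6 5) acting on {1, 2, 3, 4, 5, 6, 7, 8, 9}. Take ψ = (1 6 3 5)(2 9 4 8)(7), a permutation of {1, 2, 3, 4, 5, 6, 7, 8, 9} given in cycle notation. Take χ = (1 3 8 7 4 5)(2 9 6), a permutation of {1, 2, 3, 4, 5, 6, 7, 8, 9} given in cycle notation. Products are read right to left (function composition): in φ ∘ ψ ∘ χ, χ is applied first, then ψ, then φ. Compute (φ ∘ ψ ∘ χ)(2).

8

Chase 2: χ(2) = 9; ψ(9) = 4; φ(4) = 8. Hence (φ ∘ ψ ∘ χ)(2) = 8.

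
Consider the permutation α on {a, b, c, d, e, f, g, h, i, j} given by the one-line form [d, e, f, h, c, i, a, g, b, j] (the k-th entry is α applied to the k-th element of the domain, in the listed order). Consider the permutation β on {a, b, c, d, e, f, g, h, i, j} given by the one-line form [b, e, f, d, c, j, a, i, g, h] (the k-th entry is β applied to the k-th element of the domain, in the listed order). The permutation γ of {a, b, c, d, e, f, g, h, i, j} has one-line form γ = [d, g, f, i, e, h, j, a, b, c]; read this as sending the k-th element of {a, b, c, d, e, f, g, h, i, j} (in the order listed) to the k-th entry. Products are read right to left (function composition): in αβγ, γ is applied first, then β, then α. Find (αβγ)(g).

Chase g: γ(g) = j; β(j) = h; α(h) = g. Hence (αβγ)(g) = g.

g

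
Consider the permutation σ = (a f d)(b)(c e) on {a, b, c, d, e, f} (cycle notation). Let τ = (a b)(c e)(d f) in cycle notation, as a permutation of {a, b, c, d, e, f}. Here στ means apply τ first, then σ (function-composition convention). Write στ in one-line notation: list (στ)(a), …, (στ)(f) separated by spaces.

(στ)(x) = σ(τ(x)). Computing each image: σ(τ(a)) = σ(b) = b, σ(τ(b)) = σ(a) = f, σ(τ(c)) = σ(e) = c, σ(τ(d)) = σ(f) = d, σ(τ(e)) = σ(c) = e, σ(τ(f)) = σ(d) = a.
Hence στ = [b f c d e a].

b f c d e a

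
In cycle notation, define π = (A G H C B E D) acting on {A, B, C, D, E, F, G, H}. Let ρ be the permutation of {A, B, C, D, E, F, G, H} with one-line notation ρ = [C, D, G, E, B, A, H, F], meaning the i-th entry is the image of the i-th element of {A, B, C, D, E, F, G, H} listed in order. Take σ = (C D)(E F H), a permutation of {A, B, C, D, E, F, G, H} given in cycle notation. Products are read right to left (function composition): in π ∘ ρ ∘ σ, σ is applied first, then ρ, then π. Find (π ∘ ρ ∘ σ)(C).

Chase C: σ(C) = D; ρ(D) = E; π(E) = D. Hence (π ∘ ρ ∘ σ)(C) = D.

D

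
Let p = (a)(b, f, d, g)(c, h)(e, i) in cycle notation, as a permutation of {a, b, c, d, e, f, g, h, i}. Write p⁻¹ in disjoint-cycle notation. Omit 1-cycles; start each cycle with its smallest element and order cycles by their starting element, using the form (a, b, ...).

The inverse reverses each cycle.
Reversing each cycle of p and rotating so the smallest element leads gives (b, g, d, f)(c, h)(e, i).

(b, g, d, f)(c, h)(e, i)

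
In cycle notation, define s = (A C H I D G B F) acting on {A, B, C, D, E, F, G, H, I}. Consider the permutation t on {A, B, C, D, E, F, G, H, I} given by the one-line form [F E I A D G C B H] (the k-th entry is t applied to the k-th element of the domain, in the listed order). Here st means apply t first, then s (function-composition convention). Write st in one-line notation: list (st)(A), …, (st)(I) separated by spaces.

Chase each element through t then s: A → F → A; B → E → E; C → I → D; D → A → C; E → D → G; F → G → B; G → C → H; H → B → F; I → H → I.
So st in one-line form is A E D C G B H F I.

A E D C G B H F I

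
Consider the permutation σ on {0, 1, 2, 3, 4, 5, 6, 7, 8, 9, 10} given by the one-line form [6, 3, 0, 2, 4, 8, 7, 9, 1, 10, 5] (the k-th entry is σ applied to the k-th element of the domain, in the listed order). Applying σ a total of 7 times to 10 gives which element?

6

Tracing 10 → 5 → … returns to 10 after 10 steps, so 10 lies in a 10-cycle (0, 6, 7, 9, 10, 5, 8, 1, 3, 2).
Stepping 7 places around the cycle: 10 → 5 → 8 → 1 → 3 → 2 → 0 → 6.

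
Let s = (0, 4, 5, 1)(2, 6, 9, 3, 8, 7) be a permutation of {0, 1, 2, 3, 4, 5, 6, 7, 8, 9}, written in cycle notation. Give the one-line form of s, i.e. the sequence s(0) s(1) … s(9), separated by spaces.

4 0 6 8 5 1 9 2 7 3

Reading each image from the cycles: 0→4, 1→0, 2→6, 3→8, 4→5, 5→1, 6→9, 7→2, 8→7, 9→3.
So the one-line form is 4 0 6 8 5 1 9 2 7 3.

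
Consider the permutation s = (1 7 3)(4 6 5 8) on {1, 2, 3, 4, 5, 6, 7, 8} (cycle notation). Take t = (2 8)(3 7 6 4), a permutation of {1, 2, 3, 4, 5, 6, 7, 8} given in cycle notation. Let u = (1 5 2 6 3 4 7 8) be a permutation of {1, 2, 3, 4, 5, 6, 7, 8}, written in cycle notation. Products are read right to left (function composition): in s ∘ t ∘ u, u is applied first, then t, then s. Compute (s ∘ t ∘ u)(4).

5

Chase 4: u(4) = 7; t(7) = 6; s(6) = 5. Hence (s ∘ t ∘ u)(4) = 5.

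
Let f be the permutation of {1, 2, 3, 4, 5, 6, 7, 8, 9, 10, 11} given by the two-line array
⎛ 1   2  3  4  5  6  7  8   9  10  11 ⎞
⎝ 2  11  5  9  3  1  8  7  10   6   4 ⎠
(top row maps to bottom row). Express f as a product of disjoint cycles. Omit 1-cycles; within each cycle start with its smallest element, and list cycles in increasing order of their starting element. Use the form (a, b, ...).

Iterating f from 1 gives 1 → 2 → 11 → 4 → 9 → 10 → 6 → 1; that is the 7-cycle (1, 2, 11, 4, 9, 10, 6).
Repeating from the next unused element and collecting all non-trivial cycles gives (1, 2, 11, 4, 9, 10, 6)(3, 5)(7, 8).

(1, 2, 11, 4, 9, 10, 6)(3, 5)(7, 8)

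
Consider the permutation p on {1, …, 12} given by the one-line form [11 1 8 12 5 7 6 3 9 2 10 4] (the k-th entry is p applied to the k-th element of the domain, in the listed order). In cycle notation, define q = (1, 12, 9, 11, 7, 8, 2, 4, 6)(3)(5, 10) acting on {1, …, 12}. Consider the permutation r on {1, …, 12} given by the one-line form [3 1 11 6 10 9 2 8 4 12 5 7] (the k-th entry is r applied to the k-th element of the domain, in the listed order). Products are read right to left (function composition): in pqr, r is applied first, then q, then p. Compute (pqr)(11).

2

Chase 11: r(11) = 5; q(5) = 10; p(10) = 2. Hence (pqr)(11) = 2.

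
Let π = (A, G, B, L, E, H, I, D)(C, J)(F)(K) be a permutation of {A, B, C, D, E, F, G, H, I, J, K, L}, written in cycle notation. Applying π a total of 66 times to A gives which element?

A lies in the 8-cycle (A, G, B, L, E, H, I, D).
Since the cycle has length 8, π^66 acts on it the same as π^2 (66 mod 8 = 2).
Advancing 2 steps from A: A → G → B.

B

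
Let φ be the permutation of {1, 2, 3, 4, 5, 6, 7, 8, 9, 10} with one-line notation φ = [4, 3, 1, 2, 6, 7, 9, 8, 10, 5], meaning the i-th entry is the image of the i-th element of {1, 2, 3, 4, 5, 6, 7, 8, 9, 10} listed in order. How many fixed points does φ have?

1

The fixed points (elements with φ(x) = x) are {8}, so there is 1.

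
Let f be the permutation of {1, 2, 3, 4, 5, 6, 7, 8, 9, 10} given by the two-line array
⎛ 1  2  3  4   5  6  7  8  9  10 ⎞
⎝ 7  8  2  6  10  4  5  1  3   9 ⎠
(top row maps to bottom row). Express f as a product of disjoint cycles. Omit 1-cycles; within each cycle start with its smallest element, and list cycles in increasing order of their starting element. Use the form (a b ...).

(1 7 5 10 9 3 2 8)(4 6)

From 1: 1 → 7 → 5 → 10 → 9 → 3 → 2 → 8 → 1, closing the cycle (1 7 5 10 9 3 2 8).
Repeating from the next unused element and collecting all non-trivial cycles gives (1 7 5 10 9 3 2 8)(4 6).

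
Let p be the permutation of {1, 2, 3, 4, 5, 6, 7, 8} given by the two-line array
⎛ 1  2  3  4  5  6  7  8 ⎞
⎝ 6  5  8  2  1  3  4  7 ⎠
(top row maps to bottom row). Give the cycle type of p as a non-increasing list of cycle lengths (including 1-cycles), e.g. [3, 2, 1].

[8]

The disjoint cycles are (1 6 3 8 7 4 2 5), with lengths 8 in non-increasing order.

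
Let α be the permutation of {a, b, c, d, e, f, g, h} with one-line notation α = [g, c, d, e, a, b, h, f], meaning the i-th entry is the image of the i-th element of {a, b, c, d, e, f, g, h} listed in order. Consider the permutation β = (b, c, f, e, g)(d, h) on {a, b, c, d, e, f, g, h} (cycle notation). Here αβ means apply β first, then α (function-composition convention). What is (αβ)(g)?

(αβ)(g) = α(β(g)). β(g) = b, then α(b) = c. So (αβ)(g) = c.

c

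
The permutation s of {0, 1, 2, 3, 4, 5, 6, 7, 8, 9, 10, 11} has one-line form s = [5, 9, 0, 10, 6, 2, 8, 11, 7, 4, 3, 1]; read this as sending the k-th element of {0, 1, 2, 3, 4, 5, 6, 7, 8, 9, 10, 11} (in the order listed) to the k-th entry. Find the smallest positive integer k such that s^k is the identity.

42

The disjoint-cycle form of s has cycle lengths 7, 3, 2.
Since disjoint cycles commute, ord(s) = lcm(7, 3, 2) = 42.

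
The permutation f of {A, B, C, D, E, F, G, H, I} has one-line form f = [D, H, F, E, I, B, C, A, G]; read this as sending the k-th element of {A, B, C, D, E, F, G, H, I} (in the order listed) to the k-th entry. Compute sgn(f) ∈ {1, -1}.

1

In disjoint-cycle form the cycle lengths are 9.
A cycle of length ℓ contributes ℓ−1 transpositions, so f is a product of 8 transpositions — even.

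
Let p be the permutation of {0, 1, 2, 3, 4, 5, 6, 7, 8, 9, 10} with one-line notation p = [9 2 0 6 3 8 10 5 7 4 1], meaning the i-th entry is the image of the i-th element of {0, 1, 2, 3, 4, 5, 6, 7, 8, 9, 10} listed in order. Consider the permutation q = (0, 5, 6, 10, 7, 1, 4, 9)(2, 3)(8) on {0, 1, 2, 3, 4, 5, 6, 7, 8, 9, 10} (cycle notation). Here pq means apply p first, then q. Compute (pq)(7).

First apply p: p(7) = 5, then q(5) = 6. Thus (pq)(7) = 6.

6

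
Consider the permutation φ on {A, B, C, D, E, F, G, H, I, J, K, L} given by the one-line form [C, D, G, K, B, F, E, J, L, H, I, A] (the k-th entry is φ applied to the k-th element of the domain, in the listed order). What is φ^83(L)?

C

Tracing L → A → … returns to L after 9 steps, so L lies in a 9-cycle (A, C, G, E, B, D, K, I, L).
Since the cycle has length 9, φ^83 acts on it the same as φ^2 (83 mod 9 = 2).
Advancing 2 steps from L: L → A → C.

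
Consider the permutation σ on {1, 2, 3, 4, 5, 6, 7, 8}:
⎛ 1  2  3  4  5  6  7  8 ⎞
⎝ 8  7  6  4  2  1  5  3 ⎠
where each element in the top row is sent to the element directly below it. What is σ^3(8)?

1

Tracing 8 → 3 → … returns to 8 after 4 steps, so 8 lies in a 4-cycle (1, 8, 3, 6).
Stepping 3 places around the cycle: 8 → 3 → 6 → 1.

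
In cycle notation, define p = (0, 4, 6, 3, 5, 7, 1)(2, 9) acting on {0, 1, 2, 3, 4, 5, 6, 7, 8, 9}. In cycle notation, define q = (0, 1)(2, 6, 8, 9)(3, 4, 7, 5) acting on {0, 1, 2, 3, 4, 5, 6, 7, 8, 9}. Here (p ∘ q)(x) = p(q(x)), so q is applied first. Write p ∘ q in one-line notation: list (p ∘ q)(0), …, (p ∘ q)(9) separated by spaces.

0 4 3 6 1 5 8 7 2 9

Chase each element through q then p: 0 → 1 → 0; 1 → 0 → 4; 2 → 6 → 3; 3 → 4 → 6; 4 → 7 → 1; 5 → 3 → 5; 6 → 8 → 8; 7 → 5 → 7; 8 → 9 → 2; 9 → 2 → 9.
So p ∘ q in one-line form is 0 4 3 6 1 5 8 7 2 9.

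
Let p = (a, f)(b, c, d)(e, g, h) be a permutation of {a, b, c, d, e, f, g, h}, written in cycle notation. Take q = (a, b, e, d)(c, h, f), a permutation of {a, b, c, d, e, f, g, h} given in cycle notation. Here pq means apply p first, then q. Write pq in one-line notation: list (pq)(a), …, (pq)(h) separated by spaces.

c h a e g b f d

For each element, apply p then q: a → f → c; b → c → h; c → d → a; d → b → e; e → g → g; f → a → b; g → h → f; h → e → d.
Collecting the images, pq = [c h a e g b f d].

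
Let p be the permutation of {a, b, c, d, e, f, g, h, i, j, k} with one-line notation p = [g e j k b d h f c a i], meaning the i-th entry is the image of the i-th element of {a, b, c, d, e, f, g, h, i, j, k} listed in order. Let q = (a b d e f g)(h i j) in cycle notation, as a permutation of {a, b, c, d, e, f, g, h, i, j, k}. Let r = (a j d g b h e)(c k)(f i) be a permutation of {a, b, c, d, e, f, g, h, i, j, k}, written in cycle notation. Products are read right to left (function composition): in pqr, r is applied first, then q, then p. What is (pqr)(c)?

(pqr)(c) = p(q(r(c))). r(c) = k, then q(k) = k, then p(k) = i, so the result is i.

i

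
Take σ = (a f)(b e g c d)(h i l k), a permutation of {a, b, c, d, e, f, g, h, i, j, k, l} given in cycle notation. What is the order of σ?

20

The disjoint cycles have lengths 5, 4, 2, 1.
The order is lcm(5, 4, 2) = 20.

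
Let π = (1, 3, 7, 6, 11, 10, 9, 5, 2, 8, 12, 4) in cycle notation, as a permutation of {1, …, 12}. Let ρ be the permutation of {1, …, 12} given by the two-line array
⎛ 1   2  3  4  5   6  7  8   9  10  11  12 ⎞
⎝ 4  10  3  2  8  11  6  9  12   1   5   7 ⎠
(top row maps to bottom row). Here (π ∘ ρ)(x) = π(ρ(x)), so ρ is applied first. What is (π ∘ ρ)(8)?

ρ(8) = 9, then π(9) = 5; composing gives (π ∘ ρ)(8) = 5.

5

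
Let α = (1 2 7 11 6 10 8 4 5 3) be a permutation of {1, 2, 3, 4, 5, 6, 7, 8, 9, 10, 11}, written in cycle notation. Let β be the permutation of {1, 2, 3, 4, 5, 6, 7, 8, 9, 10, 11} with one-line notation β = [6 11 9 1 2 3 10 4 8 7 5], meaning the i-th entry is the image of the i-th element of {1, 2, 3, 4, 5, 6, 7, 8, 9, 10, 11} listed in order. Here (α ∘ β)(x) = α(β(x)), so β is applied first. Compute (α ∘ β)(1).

β(1) = 6, then α(6) = 10; composing gives (α ∘ β)(1) = 10.

10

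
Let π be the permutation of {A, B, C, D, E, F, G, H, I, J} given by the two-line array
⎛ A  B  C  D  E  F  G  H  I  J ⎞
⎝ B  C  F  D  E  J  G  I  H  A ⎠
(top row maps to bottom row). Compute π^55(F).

F

Tracing F → J → … returns to F after 5 steps, so F lies in a 5-cycle (A B C F J).
Since the cycle has length 5, π^55 acts on it the same as π^0 (55 mod 5 = 0).
So π^55(F) = F.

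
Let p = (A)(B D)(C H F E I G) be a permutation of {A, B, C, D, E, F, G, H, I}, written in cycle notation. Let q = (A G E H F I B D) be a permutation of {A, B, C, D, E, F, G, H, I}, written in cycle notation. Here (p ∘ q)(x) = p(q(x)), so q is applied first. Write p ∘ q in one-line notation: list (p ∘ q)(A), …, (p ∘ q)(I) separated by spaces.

(p ∘ q)(x) = p(q(x)). Computing each image: p(q(A)) = p(G) = C, p(q(B)) = p(D) = B, p(q(C)) = p(C) = H, p(q(D)) = p(A) = A, p(q(E)) = p(H) = F, p(q(F)) = p(I) = G, p(q(G)) = p(E) = I, p(q(H)) = p(F) = E, p(q(I)) = p(B) = D.
Hence p ∘ q = [C B H A F G I E D].

C B H A F G I E D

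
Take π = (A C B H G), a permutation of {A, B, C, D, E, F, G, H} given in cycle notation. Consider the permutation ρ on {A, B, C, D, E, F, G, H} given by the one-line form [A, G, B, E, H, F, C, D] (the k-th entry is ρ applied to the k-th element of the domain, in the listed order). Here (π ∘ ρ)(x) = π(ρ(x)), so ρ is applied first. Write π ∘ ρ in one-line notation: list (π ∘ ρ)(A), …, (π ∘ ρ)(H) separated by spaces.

(π ∘ ρ)(x) = π(ρ(x)). Computing each image: π(ρ(A)) = π(A) = C, π(ρ(B)) = π(G) = A, π(ρ(C)) = π(B) = H, π(ρ(D)) = π(E) = E, π(ρ(E)) = π(H) = G, π(ρ(F)) = π(F) = F, π(ρ(G)) = π(C) = B, π(ρ(H)) = π(D) = D.
Hence π ∘ ρ = [C A H E G F B D].

C A H E G F B D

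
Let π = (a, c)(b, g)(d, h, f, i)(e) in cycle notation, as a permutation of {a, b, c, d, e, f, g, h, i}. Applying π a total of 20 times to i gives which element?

i

i lies in the 4-cycle (d, h, f, i).
Since the cycle has length 4, π^20 acts on it the same as π^0 (20 mod 4 = 0).
So π^20(i) = i.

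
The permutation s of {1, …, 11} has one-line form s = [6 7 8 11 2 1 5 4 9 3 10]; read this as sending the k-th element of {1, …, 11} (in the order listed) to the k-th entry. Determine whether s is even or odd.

In disjoint-cycle form the cycle lengths are 5, 3, 2, 1.
A cycle is odd iff its length is even; s has 1 even-length cycle, so sgn(s) = (−1)^1 and s is odd.

odd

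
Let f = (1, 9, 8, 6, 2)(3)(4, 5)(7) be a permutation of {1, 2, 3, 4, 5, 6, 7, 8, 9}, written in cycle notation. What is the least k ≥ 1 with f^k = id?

10

The disjoint cycles have lengths 5, 2, 1, 1.
Since disjoint cycles commute, ord(f) = lcm(5, 2) = 10.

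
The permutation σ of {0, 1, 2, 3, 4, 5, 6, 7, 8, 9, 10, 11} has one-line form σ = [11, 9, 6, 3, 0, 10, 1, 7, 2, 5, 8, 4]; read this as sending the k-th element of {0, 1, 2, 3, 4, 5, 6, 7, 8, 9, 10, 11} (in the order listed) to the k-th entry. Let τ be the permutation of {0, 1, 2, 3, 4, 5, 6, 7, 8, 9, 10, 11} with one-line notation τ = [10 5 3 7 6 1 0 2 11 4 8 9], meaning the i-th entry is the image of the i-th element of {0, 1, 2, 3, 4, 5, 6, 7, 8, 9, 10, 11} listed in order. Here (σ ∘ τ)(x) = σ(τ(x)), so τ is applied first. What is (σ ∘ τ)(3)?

τ(3) = 7, then σ(7) = 7; composing gives (σ ∘ τ)(3) = 7.

7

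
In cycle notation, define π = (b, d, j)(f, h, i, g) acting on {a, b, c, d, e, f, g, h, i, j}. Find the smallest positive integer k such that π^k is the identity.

The cycle type of π is (4, 3, 1, 1, 1).
The order of π is the least common multiple of its cycle lengths: lcm(4, 3) = 12.

12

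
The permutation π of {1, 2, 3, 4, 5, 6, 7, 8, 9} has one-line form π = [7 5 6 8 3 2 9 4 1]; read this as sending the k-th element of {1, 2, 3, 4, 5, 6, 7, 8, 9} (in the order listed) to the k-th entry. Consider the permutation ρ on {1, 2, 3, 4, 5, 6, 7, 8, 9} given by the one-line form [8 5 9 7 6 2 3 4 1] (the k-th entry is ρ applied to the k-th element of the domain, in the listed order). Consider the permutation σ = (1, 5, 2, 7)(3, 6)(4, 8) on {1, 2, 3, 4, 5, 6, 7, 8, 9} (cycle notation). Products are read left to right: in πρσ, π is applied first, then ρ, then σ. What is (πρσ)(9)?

4

Apply the permutations in order: π(9) = 1, then ρ(1) = 8, then σ(8) = 4. So (πρσ)(9) = 4.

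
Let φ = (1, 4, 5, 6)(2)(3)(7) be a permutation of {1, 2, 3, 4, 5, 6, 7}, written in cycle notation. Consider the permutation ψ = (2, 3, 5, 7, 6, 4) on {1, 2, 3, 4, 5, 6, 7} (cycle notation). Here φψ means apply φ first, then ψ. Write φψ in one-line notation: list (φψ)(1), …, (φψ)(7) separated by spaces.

2 3 5 7 4 1 6

(φψ)(x) = ψ(φ(x)). Computing each image: ψ(φ(1)) = ψ(4) = 2, ψ(φ(2)) = ψ(2) = 3, ψ(φ(3)) = ψ(3) = 5, ψ(φ(4)) = ψ(5) = 7, ψ(φ(5)) = ψ(6) = 4, ψ(φ(6)) = ψ(1) = 1, ψ(φ(7)) = ψ(7) = 6.
Hence φψ = [2 3 5 7 4 1 6].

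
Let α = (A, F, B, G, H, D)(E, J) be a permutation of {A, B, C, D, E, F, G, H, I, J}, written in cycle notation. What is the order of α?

The disjoint cycles have lengths 6, 2, 1, 1.
The order is lcm(6, 2) = 6.

6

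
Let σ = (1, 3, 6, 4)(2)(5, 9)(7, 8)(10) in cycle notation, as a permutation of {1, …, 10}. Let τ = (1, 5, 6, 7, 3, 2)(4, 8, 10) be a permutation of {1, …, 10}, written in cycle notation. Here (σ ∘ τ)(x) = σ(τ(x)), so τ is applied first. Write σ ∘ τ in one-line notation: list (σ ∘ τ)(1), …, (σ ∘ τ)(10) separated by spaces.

9 3 2 7 4 8 6 10 5 1

Chase each element through τ then σ: 1 → 5 → 9; 2 → 1 → 3; 3 → 2 → 2; 4 → 8 → 7; 5 → 6 → 4; 6 → 7 → 8; 7 → 3 → 6; 8 → 10 → 10; 9 → 9 → 5; 10 → 4 → 1.
Collecting the images, σ ∘ τ = [9 3 2 7 4 8 6 10 5 1].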